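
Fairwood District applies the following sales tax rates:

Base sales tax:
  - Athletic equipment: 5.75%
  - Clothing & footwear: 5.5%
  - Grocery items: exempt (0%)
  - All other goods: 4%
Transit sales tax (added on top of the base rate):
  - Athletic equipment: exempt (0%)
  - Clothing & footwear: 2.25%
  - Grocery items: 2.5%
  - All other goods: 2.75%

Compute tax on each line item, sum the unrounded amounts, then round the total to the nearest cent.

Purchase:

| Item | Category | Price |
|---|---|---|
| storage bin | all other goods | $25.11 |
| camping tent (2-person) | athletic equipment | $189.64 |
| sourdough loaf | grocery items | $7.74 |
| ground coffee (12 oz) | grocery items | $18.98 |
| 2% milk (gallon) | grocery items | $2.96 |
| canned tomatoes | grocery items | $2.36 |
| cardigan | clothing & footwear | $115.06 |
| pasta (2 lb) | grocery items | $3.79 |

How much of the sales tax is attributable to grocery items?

Sourdough loaf $7.74: grocery items → 0% + 2.5% transit = 2.5% → $0.1935
Ground coffee (12 oz) $18.98: grocery items → 0% + 2.5% transit = 2.5% → $0.4745
2% milk (gallon) $2.96: grocery items → 0% + 2.5% transit = 2.5% → $0.074
Canned tomatoes $2.36: grocery items → 0% + 2.5% transit = 2.5% → $0.059
Pasta (2 lb) $3.79: grocery items → 0% + 2.5% transit = 2.5% → $0.09475
Tax on grocery items: unrounded sum = $0.89575 → $0.90

$0.90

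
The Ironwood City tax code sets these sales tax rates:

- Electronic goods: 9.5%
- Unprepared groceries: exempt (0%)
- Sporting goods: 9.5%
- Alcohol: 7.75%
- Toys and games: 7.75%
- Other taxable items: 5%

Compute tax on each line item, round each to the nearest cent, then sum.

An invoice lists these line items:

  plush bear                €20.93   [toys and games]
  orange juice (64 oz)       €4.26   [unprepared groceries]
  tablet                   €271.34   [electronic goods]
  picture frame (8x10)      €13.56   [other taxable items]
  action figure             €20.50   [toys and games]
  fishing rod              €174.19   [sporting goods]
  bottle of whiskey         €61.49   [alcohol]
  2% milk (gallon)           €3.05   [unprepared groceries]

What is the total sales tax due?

Plush bear €20.93: toys and games → 7.75% → €1.62
Orange juice (64 oz) €4.26: unprepared groceries → 0% → €0.00
Tablet €271.34: electronic goods → 9.5% → €25.78
Picture frame (8x10) €13.56: other taxable items → 5% → €0.68
Action figure €20.50: toys and games → 7.75% → €1.59
Fishing rod €174.19: sporting goods → 9.5% → €16.55
Bottle of whiskey €61.49: alcohol → 7.75% → €4.77
2% milk (gallon) €3.05: unprepared groceries → 0% → €0.00
Total tax = €1.62 + €25.78 + €0.68 + €1.59 + €16.55 + €4.77 = €50.99

€50.99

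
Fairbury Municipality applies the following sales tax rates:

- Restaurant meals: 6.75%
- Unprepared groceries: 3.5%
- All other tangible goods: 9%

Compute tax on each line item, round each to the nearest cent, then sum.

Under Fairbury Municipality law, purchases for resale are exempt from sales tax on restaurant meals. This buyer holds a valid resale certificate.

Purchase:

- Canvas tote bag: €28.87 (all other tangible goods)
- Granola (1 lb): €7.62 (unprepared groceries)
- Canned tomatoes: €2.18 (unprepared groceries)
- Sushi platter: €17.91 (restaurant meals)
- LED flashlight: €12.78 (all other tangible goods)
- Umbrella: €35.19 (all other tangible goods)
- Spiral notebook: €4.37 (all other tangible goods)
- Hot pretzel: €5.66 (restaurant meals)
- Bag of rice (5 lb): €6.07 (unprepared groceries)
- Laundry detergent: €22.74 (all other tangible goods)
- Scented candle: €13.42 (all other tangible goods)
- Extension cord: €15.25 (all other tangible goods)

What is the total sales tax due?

€12.50

Canvas tote bag €28.87: all other tangible goods → 9% → €2.60
Granola (1 lb) €7.62: unprepared groceries → 3.5% → €0.27
Canned tomatoes €2.18: unprepared groceries → 3.5% → €0.08
Sushi platter €17.91: restaurant meals, buyer-exempt → 0% → €0.00
LED flashlight €12.78: all other tangible goods → 9% → €1.15
Umbrella €35.19: all other tangible goods → 9% → €3.17
Spiral notebook €4.37: all other tangible goods → 9% → €0.39
Hot pretzel €5.66: restaurant meals, buyer-exempt → 0% → €0.00
Bag of rice (5 lb) €6.07: unprepared groceries → 3.5% → €0.21
Laundry detergent €22.74: all other tangible goods → 9% → €2.05
Scented candle €13.42: all other tangible goods → 9% → €1.21
Extension cord €15.25: all other tangible goods → 9% → €1.37
Total tax = €2.60 + €0.27 + €0.08 + €1.15 + €3.17 + €0.39 + €0.21 + €2.05 + €1.21 + €1.37 = €12.50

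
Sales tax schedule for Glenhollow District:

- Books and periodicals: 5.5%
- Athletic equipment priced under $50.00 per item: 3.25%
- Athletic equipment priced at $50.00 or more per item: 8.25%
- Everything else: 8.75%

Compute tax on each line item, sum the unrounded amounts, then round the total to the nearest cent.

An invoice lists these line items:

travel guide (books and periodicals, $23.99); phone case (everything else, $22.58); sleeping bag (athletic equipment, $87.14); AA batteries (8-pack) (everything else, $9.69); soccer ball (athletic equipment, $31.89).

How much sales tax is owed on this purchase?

Travel guide $23.99: books and periodicals → 5.5% → $1.31945
Phone case $22.58: everything else → 8.75% → $1.97575
Sleeping bag $87.14: athletic equipment, $50.00 or more → 8.25% → $7.18905
AA batteries (8-pack) $9.69: everything else → 8.75% → $0.847875
Soccer ball $31.89: athletic equipment, under $50.00 → 3.25% → $1.036425
Unrounded tax sum = $12.36855 → $12.37

$12.37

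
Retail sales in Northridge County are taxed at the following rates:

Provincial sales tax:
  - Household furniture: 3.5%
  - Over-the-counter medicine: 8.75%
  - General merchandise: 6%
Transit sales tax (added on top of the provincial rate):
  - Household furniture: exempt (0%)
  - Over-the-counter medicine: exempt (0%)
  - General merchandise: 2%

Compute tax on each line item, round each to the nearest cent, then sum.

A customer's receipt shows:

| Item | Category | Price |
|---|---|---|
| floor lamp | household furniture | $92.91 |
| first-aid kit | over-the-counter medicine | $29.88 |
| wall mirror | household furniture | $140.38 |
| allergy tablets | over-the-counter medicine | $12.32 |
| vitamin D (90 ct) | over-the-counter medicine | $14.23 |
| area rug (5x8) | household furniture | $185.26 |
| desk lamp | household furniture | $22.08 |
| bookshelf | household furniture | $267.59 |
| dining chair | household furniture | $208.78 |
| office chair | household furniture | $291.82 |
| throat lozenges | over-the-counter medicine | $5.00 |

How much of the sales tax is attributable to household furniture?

Floor lamp $92.91: household furniture → 3.5% + 0% transit = 3.5% → $3.25
Wall mirror $140.38: household furniture → 3.5% + 0% transit = 3.5% → $4.91
Area rug (5x8) $185.26: household furniture → 3.5% + 0% transit = 3.5% → $6.48
Desk lamp $22.08: household furniture → 3.5% + 0% transit = 3.5% → $0.77
Bookshelf $267.59: household furniture → 3.5% + 0% transit = 3.5% → $9.37
Dining chair $208.78: household furniture → 3.5% + 0% transit = 3.5% → $7.31
Office chair $291.82: household furniture → 3.5% + 0% transit = 3.5% → $10.21
Tax on household furniture = $3.25 + $4.91 + $6.48 + $0.77 + $9.37 + $7.31 + $10.21 = $42.30

$42.30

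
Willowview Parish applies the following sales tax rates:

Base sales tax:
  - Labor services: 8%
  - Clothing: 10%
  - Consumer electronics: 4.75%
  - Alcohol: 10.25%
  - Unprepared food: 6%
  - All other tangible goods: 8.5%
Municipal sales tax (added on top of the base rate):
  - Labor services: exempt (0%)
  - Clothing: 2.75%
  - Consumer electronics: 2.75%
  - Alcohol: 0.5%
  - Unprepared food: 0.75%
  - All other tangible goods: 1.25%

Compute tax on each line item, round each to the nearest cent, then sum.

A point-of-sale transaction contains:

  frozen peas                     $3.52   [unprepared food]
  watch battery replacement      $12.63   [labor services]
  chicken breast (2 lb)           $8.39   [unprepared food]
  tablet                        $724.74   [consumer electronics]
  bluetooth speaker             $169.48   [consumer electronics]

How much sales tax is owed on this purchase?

$68.89

Frozen peas $3.52: unprepared food → 6% + 0.75% municipal = 6.75% → $0.24
Watch battery replacement $12.63: labor services → 8% + 0% municipal = 8% → $1.01
Chicken breast (2 lb) $8.39: unprepared food → 6% + 0.75% municipal = 6.75% → $0.57
Tablet $724.74: consumer electronics → 4.75% + 2.75% municipal = 7.5% → $54.36
Bluetooth speaker $169.48: consumer electronics → 4.75% + 2.75% municipal = 7.5% → $12.71
Total tax = $0.24 + $1.01 + $0.57 + $54.36 + $12.71 = $68.89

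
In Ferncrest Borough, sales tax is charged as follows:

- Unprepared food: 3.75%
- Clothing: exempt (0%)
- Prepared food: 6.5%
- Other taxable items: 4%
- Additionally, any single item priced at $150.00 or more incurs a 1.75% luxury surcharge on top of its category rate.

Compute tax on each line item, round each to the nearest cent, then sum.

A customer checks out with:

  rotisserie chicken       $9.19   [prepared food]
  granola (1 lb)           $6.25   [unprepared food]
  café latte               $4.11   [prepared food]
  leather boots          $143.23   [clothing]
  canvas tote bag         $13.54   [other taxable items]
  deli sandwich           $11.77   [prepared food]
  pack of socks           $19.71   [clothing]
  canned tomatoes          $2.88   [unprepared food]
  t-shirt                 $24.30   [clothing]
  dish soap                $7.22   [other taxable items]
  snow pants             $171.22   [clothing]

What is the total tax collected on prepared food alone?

$1.64

Rotisserie chicken $9.19: prepared food → 6.5% → $0.60
Café latte $4.11: prepared food → 6.5% → $0.27
Deli sandwich $11.77: prepared food → 6.5% → $0.77
Tax on prepared food = $0.60 + $0.27 + $0.77 = $1.64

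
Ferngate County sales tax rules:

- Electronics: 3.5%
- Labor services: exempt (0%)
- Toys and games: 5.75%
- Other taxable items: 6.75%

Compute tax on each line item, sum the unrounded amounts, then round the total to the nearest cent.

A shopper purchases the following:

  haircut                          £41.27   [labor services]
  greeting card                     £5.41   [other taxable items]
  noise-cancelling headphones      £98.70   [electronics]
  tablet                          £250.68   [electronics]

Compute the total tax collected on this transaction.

£12.59

Haircut £41.27: labor services → 0% → £0.00
Greeting card £5.41: other taxable items → 6.75% → £0.365175
Noise-cancelling headphones £98.70: electronics → 3.5% → £3.4545
Tablet £250.68: electronics → 3.5% → £8.7738
Unrounded tax sum = £12.593475 → £12.59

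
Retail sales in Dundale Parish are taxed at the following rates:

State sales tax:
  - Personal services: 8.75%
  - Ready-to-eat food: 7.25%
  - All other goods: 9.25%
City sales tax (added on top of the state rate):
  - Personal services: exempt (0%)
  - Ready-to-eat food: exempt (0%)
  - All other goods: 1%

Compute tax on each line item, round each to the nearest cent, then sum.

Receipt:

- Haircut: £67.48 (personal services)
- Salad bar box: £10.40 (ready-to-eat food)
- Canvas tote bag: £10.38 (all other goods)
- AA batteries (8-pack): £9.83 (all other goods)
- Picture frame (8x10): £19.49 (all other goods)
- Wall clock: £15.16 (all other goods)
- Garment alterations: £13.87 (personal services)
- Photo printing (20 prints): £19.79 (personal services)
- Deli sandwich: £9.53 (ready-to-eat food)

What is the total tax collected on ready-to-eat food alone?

Salad bar box £10.40: ready-to-eat food → 7.25% + 0% city = 7.25% → £0.75
Deli sandwich £9.53: ready-to-eat food → 7.25% + 0% city = 7.25% → £0.69
Tax on ready-to-eat food = £0.75 + £0.69 = £1.44

£1.44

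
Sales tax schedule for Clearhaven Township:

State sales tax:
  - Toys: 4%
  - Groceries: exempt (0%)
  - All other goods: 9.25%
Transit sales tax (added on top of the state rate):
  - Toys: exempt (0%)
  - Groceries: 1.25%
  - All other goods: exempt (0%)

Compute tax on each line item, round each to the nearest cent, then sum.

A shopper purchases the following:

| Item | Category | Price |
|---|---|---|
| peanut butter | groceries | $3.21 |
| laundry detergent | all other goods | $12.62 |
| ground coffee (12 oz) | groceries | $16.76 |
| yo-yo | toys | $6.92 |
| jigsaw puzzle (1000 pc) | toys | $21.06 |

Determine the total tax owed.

Peanut butter $3.21: groceries → 0% + 1.25% transit = 1.25% → $0.04
Laundry detergent $12.62: all other goods → 9.25% + 0% transit = 9.25% → $1.17
Ground coffee (12 oz) $16.76: groceries → 0% + 1.25% transit = 1.25% → $0.21
Yo-yo $6.92: toys → 4% + 0% transit = 4% → $0.28
Jigsaw puzzle (1000 pc) $21.06: toys → 4% + 0% transit = 4% → $0.84
Total tax = $0.04 + $1.17 + $0.21 + $0.28 + $0.84 = $2.54

$2.54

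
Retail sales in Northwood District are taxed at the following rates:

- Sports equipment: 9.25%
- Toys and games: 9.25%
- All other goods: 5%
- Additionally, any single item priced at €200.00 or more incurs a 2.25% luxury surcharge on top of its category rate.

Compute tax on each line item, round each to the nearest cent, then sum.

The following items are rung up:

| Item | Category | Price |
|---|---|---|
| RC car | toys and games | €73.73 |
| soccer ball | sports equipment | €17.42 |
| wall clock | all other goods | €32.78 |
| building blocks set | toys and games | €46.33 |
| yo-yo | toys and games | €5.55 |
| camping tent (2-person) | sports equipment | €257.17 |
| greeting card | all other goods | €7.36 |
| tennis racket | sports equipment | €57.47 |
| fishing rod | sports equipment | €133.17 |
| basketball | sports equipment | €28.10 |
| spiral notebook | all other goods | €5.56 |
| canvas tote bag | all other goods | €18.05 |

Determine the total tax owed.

€66.23

RC car €73.73: toys and games → 9.25% → €6.82
Soccer ball €17.42: sports equipment → 9.25% → €1.61
Wall clock €32.78: all other goods → 5% → €1.64
Building blocks set €46.33: toys and games → 9.25% → €4.29
Yo-yo €5.55: toys and games → 9.25% → €0.51
Camping tent (2-person) €257.17: sports equipment → 9.25% + 2.25% surcharge = 11.5% → €29.57
Greeting card €7.36: all other goods → 5% → €0.37
Tennis racket €57.47: sports equipment → 9.25% → €5.32
Fishing rod €133.17: sports equipment → 9.25% → €12.32
Basketball €28.10: sports equipment → 9.25% → €2.60
Spiral notebook €5.56: all other goods → 5% → €0.28
Canvas tote bag €18.05: all other goods → 5% → €0.90
Total tax = €6.82 + €1.61 + €1.64 + €4.29 + €0.51 + €29.57 + €0.37 + €5.32 + €12.32 + €2.60 + €0.28 + €0.90 = €66.23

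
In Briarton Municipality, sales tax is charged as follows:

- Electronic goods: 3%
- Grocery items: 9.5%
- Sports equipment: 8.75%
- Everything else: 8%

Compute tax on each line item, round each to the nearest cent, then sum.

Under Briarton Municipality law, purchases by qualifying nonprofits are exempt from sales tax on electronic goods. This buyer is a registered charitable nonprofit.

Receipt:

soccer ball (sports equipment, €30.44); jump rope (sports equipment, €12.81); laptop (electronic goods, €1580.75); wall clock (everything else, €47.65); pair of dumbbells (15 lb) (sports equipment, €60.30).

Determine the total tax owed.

Soccer ball €30.44: sports equipment → 8.75% → €2.66
Jump rope €12.81: sports equipment → 8.75% → €1.12
Laptop €1580.75: electronic goods, buyer-exempt → 0% → €0.00
Wall clock €47.65: everything else → 8% → €3.81
Pair of dumbbells (15 lb) €60.30: sports equipment → 8.75% → €5.28
Total tax = €2.66 + €1.12 + €3.81 + €5.28 = €12.87

€12.87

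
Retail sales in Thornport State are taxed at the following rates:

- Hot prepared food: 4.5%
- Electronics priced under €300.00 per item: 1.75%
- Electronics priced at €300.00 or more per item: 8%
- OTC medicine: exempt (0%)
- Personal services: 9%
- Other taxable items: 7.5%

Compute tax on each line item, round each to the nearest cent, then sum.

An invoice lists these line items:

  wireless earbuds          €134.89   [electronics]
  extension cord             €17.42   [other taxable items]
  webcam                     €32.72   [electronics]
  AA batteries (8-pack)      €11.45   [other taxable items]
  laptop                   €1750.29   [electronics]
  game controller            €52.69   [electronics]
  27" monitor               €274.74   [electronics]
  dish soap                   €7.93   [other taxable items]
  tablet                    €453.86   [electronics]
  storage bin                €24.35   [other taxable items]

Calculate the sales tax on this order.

Wireless earbuds €134.89: electronics, under €300.00 → 1.75% → €2.36
Extension cord €17.42: other taxable items → 7.5% → €1.31
Webcam €32.72: electronics, under €300.00 → 1.75% → €0.57
AA batteries (8-pack) €11.45: other taxable items → 7.5% → €0.86
Laptop €1750.29: electronics, €300.00 or more → 8% → €140.02
Game controller €52.69: electronics, under €300.00 → 1.75% → €0.92
27" monitor €274.74: electronics, under €300.00 → 1.75% → €4.81
Dish soap €7.93: other taxable items → 7.5% → €0.59
Tablet €453.86: electronics, €300.00 or more → 8% → €36.31
Storage bin €24.35: other taxable items → 7.5% → €1.83
Total tax = €2.36 + €1.31 + €0.57 + €0.86 + €140.02 + €0.92 + €4.81 + €0.59 + €36.31 + €1.83 = €189.58

€189.58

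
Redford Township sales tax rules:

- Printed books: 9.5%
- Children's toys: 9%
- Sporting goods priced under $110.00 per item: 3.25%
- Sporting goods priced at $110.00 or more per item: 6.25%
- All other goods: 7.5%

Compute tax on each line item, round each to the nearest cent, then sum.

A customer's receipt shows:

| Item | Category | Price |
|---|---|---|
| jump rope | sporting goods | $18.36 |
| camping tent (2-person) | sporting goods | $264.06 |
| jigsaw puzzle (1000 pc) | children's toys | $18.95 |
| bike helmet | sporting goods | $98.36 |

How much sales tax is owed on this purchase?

$22.01

Jump rope $18.36: sporting goods, under $110.00 → 3.25% → $0.60
Camping tent (2-person) $264.06: sporting goods, $110.00 or more → 6.25% → $16.50
Jigsaw puzzle (1000 pc) $18.95: children's toys → 9% → $1.71
Bike helmet $98.36: sporting goods, under $110.00 → 3.25% → $3.20
Total tax = $0.60 + $16.50 + $1.71 + $3.20 = $22.01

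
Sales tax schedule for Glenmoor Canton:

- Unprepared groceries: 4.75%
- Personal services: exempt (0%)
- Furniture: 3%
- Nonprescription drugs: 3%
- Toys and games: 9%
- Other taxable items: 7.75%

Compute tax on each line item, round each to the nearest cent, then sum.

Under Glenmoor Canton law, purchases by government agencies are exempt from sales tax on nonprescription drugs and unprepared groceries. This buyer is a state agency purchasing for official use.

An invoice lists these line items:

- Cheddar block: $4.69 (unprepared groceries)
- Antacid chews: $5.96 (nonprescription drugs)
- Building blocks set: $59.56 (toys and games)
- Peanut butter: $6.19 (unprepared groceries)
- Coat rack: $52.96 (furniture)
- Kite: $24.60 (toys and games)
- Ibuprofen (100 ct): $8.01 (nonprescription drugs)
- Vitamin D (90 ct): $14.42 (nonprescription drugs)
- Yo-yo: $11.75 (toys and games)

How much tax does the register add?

$10.22

Cheddar block $4.69: unprepared groceries, buyer-exempt → 0% → $0.00
Antacid chews $5.96: nonprescription drugs, buyer-exempt → 0% → $0.00
Building blocks set $59.56: toys and games → 9% → $5.36
Peanut butter $6.19: unprepared groceries, buyer-exempt → 0% → $0.00
Coat rack $52.96: furniture → 3% → $1.59
Kite $24.60: toys and games → 9% → $2.21
Ibuprofen (100 ct) $8.01: nonprescription drugs, buyer-exempt → 0% → $0.00
Vitamin D (90 ct) $14.42: nonprescription drugs, buyer-exempt → 0% → $0.00
Yo-yo $11.75: toys and games → 9% → $1.06
Total tax = $5.36 + $1.59 + $2.21 + $1.06 = $10.22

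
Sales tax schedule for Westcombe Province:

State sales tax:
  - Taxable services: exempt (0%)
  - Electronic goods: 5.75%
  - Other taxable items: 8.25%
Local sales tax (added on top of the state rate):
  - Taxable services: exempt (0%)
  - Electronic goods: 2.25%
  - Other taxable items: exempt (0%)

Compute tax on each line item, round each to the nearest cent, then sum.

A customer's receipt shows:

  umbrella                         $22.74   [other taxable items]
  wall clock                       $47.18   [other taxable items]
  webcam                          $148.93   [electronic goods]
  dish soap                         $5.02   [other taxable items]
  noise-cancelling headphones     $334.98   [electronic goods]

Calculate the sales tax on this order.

$44.89

Umbrella $22.74: other taxable items → 8.25% + 0% local = 8.25% → $1.88
Wall clock $47.18: other taxable items → 8.25% + 0% local = 8.25% → $3.89
Webcam $148.93: electronic goods → 5.75% + 2.25% local = 8% → $11.91
Dish soap $5.02: other taxable items → 8.25% + 0% local = 8.25% → $0.41
Noise-cancelling headphones $334.98: electronic goods → 5.75% + 2.25% local = 8% → $26.80
Total tax = $1.88 + $3.89 + $11.91 + $0.41 + $26.80 = $44.89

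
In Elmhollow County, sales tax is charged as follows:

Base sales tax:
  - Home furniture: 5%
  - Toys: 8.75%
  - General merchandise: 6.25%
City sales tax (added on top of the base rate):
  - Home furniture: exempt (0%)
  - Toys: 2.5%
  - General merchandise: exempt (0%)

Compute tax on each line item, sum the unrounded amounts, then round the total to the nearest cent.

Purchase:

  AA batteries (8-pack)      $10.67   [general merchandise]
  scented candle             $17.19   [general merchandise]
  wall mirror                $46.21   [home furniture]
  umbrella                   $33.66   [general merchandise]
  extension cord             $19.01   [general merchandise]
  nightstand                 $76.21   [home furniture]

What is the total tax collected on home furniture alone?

$6.12

Wall mirror $46.21: home furniture → 5% + 0% city = 5% → $2.3105
Nightstand $76.21: home furniture → 5% + 0% city = 5% → $3.8105
Tax on home furniture: unrounded sum = $6.121 → $6.12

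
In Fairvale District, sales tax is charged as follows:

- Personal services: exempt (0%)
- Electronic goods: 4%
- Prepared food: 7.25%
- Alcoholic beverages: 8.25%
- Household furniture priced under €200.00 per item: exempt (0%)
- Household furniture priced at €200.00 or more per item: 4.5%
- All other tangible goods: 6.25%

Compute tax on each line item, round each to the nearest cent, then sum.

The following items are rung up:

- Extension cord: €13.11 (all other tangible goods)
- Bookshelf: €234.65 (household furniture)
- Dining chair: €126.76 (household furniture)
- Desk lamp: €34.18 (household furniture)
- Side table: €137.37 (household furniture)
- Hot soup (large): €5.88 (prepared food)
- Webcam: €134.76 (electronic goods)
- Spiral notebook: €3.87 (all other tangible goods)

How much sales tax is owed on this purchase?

€17.44

Extension cord €13.11: all other tangible goods → 6.25% → €0.82
Bookshelf €234.65: household furniture, €200.00 or more → 4.5% → €10.56
Dining chair €126.76: household furniture, under €200.00 → 0% → €0.00
Desk lamp €34.18: household furniture, under €200.00 → 0% → €0.00
Side table €137.37: household furniture, under €200.00 → 0% → €0.00
Hot soup (large) €5.88: prepared food → 7.25% → €0.43
Webcam €134.76: electronic goods → 4% → €5.39
Spiral notebook €3.87: all other tangible goods → 6.25% → €0.24
Total tax = €0.82 + €10.56 + €0.43 + €5.39 + €0.24 = €17.44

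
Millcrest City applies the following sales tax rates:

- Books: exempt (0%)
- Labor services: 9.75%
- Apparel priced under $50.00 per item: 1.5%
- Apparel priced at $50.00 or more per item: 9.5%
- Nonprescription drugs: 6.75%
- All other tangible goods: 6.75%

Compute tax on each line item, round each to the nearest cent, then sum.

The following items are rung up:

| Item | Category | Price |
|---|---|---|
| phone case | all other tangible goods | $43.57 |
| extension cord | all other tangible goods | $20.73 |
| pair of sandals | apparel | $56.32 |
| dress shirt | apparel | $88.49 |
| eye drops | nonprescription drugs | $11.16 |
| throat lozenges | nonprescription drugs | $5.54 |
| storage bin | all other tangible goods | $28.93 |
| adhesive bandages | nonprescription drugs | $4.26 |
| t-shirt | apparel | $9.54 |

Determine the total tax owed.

$21.60

Phone case $43.57: all other tangible goods → 6.75% → $2.94
Extension cord $20.73: all other tangible goods → 6.75% → $1.40
Pair of sandals $56.32: apparel, $50.00 or more → 9.5% → $5.35
Dress shirt $88.49: apparel, $50.00 or more → 9.5% → $8.41
Eye drops $11.16: nonprescription drugs → 6.75% → $0.75
Throat lozenges $5.54: nonprescription drugs → 6.75% → $0.37
Storage bin $28.93: all other tangible goods → 6.75% → $1.95
Adhesive bandages $4.26: nonprescription drugs → 6.75% → $0.29
T-shirt $9.54: apparel, under $50.00 → 1.5% → $0.14
Total tax = $2.94 + $1.40 + $5.35 + $8.41 + $0.75 + $0.37 + $1.95 + $0.29 + $0.14 = $21.60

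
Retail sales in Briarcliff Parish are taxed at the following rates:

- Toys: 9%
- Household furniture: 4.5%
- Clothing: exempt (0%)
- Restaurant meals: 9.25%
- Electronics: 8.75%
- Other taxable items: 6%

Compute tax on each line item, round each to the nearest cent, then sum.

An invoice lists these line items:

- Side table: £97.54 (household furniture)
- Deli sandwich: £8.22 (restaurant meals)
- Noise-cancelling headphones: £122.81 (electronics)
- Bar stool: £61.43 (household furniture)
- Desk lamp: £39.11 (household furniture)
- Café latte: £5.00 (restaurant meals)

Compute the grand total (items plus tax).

£354.99

Side table £97.54: household furniture → 4.5% → £4.39
Deli sandwich £8.22: restaurant meals → 9.25% → £0.76
Noise-cancelling headphones £122.81: electronics → 8.75% → £10.75
Bar stool £61.43: household furniture → 4.5% → £2.76
Desk lamp £39.11: household furniture → 4.5% → £1.76
Café latte £5.00: restaurant meals → 9.25% → £0.46
Subtotal = £334.11; tax = £20.88; total due = £354.99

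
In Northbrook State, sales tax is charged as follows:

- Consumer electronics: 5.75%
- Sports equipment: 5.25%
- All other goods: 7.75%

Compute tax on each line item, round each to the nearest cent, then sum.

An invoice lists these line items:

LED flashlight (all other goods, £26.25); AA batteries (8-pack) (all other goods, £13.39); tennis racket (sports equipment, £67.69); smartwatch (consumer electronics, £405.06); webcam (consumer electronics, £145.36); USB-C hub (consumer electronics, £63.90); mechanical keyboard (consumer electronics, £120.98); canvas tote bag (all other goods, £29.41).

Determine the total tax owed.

LED flashlight £26.25: all other goods → 7.75% → £2.03
AA batteries (8-pack) £13.39: all other goods → 7.75% → £1.04
Tennis racket £67.69: sports equipment → 5.25% → £3.55
Smartwatch £405.06: consumer electronics → 5.75% → £23.29
Webcam £145.36: consumer electronics → 5.75% → £8.36
USB-C hub £63.90: consumer electronics → 5.75% → £3.67
Mechanical keyboard £120.98: consumer electronics → 5.75% → £6.96
Canvas tote bag £29.41: all other goods → 7.75% → £2.28
Total tax = £2.03 + £1.04 + £3.55 + £23.29 + £8.36 + £3.67 + £6.96 + £2.28 = £51.18

£51.18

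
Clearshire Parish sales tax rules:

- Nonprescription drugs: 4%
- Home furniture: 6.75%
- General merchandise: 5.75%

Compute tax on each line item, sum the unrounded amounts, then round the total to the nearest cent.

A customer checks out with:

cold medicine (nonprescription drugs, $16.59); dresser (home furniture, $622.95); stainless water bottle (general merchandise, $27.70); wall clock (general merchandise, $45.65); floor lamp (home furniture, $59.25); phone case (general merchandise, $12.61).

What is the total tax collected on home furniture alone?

Dresser $622.95: home furniture → 6.75% → $42.049125
Floor lamp $59.25: home furniture → 6.75% → $3.999375
Tax on home furniture: unrounded sum = $46.0485 → $46.05

$46.05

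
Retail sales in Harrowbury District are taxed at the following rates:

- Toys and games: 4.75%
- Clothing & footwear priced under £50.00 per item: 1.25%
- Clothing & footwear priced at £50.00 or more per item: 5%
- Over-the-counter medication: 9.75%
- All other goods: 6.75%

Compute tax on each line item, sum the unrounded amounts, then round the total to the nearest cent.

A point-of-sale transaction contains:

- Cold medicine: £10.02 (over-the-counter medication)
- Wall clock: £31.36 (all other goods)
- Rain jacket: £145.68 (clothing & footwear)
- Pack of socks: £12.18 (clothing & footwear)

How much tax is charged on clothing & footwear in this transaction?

Rain jacket £145.68: clothing & footwear, £50.00 or more → 5% → £7.284
Pack of socks £12.18: clothing & footwear, under £50.00 → 1.25% → £0.15225
Tax on clothing & footwear: unrounded sum = £7.43625 → £7.44

£7.44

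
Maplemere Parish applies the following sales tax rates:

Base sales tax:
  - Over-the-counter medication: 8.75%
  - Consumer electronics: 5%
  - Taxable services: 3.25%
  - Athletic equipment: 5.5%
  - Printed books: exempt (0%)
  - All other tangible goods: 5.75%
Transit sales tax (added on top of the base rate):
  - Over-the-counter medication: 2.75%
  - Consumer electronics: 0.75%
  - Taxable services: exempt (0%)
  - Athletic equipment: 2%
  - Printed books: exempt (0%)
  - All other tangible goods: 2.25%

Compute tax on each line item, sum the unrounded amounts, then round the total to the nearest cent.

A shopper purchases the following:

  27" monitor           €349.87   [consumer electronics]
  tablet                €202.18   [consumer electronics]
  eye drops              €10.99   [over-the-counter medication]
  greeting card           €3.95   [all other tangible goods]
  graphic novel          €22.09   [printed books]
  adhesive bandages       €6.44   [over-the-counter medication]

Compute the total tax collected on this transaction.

€34.06

27" monitor €349.87: consumer electronics → 5% + 0.75% transit = 5.75% → €20.117525
Tablet €202.18: consumer electronics → 5% + 0.75% transit = 5.75% → €11.62535
Eye drops €10.99: over-the-counter medication → 8.75% + 2.75% transit = 11.5% → €1.26385
Greeting card €3.95: all other tangible goods → 5.75% + 2.25% transit = 8% → €0.316
Graphic novel €22.09: printed books → 0% + 0% transit = 0% → €0.00
Adhesive bandages €6.44: over-the-counter medication → 8.75% + 2.75% transit = 11.5% → €0.7406
Unrounded tax sum = €34.063325 → €34.06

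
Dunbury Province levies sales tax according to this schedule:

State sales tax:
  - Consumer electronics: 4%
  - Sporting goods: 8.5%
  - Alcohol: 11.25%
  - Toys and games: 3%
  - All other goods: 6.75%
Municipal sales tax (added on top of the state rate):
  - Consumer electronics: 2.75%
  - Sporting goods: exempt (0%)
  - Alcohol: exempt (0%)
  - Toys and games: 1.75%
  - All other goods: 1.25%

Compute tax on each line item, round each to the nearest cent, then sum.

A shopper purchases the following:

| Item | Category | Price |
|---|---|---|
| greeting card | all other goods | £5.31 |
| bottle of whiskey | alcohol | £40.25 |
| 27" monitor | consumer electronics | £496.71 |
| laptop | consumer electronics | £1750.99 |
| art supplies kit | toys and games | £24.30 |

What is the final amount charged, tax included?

Greeting card £5.31: all other goods → 6.75% + 1.25% municipal = 8% → £0.42
Bottle of whiskey £40.25: alcohol → 11.25% + 0% municipal = 11.25% → £4.53
27" monitor £496.71: consumer electronics → 4% + 2.75% municipal = 6.75% → £33.53
Laptop £1750.99: consumer electronics → 4% + 2.75% municipal = 6.75% → £118.19
Art supplies kit £24.30: toys and games → 3% + 1.75% municipal = 4.75% → £1.15
Subtotal = £2317.56; tax = £157.82; total due = £2475.38

£2475.38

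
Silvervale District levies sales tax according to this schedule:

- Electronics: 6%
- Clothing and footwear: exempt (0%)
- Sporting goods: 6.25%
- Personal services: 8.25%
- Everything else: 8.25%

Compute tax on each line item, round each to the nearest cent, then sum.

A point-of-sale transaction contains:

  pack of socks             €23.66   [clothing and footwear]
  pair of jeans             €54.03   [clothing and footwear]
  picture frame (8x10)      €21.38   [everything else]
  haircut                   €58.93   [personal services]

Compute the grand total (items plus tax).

€164.62

Pack of socks €23.66: clothing and footwear → 0% → €0.00
Pair of jeans €54.03: clothing and footwear → 0% → €0.00
Picture frame (8x10) €21.38: everything else → 8.25% → €1.76
Haircut €58.93: personal services → 8.25% → €4.86
Subtotal = €158.00; tax = €6.62; total due = €164.62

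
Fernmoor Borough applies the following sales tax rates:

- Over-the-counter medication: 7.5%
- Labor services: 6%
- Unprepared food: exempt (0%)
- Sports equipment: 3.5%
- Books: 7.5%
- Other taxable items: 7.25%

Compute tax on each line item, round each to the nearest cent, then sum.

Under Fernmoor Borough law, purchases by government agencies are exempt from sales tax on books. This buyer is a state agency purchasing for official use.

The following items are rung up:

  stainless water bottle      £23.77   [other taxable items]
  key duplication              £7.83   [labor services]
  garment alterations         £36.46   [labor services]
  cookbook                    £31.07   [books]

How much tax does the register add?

Stainless water bottle £23.77: other taxable items → 7.25% → £1.72
Key duplication £7.83: labor services → 6% → £0.47
Garment alterations £36.46: labor services → 6% → £2.19
Cookbook £31.07: books, buyer-exempt → 0% → £0.00
Total tax = £1.72 + £0.47 + £2.19 = £4.38

£4.38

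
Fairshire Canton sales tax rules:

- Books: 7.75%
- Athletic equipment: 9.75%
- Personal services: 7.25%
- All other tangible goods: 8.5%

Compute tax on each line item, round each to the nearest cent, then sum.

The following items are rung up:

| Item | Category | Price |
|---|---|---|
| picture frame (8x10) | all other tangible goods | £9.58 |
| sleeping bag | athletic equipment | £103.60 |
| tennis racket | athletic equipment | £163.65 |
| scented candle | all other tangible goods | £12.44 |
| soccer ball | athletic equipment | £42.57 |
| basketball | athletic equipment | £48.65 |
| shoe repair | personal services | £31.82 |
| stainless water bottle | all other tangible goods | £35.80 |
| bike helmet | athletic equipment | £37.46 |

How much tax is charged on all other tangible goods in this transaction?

Picture frame (8x10) £9.58: all other tangible goods → 8.5% → £0.81
Scented candle £12.44: all other tangible goods → 8.5% → £1.06
Stainless water bottle £35.80: all other tangible goods → 8.5% → £3.04
Tax on all other tangible goods = £0.81 + £1.06 + £3.04 = £4.91

£4.91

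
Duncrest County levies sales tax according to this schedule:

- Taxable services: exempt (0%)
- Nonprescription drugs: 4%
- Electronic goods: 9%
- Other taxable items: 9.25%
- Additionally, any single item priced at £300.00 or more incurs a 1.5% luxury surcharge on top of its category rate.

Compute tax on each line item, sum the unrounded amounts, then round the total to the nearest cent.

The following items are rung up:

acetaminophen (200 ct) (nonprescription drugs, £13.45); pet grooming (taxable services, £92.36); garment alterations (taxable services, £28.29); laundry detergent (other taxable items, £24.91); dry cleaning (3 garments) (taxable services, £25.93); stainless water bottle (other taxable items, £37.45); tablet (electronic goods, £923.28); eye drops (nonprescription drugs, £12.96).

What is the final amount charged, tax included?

£1262.40

Acetaminophen (200 ct) £13.45: nonprescription drugs → 4% → £0.538
Pet grooming £92.36: taxable services → 0% → £0.00
Garment alterations £28.29: taxable services → 0% → £0.00
Laundry detergent £24.91: other taxable items → 9.25% → £2.304175
Dry cleaning (3 garments) £25.93: taxable services → 0% → £0.00
Stainless water bottle £37.45: other taxable items → 9.25% → £3.464125
Tablet £923.28: electronic goods → 9% + 1.5% surcharge = 10.5% → £96.9444
Eye drops £12.96: nonprescription drugs → 4% → £0.5184
Subtotal = £1158.63; unrounded tax = £103.7691 → £103.77; total due = £1262.40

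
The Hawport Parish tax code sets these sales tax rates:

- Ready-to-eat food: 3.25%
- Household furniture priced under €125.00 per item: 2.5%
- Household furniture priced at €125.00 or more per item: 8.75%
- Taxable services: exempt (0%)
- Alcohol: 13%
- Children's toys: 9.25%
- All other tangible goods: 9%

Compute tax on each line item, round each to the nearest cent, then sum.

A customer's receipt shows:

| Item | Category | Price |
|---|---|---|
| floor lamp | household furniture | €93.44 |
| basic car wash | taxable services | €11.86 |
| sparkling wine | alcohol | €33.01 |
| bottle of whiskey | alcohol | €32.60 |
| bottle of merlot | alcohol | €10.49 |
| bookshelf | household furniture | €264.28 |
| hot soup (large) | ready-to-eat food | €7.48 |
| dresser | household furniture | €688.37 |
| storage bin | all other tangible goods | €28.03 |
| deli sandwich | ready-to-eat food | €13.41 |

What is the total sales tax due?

€98.78

Floor lamp €93.44: household furniture, under €125.00 → 2.5% → €2.34
Basic car wash €11.86: taxable services → 0% → €0.00
Sparkling wine €33.01: alcohol → 13% → €4.29
Bottle of whiskey €32.60: alcohol → 13% → €4.24
Bottle of merlot €10.49: alcohol → 13% → €1.36
Bookshelf €264.28: household furniture, €125.00 or more → 8.75% → €23.12
Hot soup (large) €7.48: ready-to-eat food → 3.25% → €0.24
Dresser €688.37: household furniture, €125.00 or more → 8.75% → €60.23
Storage bin €28.03: all other tangible goods → 9% → €2.52
Deli sandwich €13.41: ready-to-eat food → 3.25% → €0.44
Total tax = €2.34 + €4.29 + €4.24 + €1.36 + €23.12 + €0.24 + €60.23 + €2.52 + €0.44 = €98.78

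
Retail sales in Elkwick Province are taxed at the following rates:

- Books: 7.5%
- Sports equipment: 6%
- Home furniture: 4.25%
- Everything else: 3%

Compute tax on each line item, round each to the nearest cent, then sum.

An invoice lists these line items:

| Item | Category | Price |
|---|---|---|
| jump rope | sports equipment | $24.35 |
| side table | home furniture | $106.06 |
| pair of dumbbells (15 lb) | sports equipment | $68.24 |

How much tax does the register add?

Jump rope $24.35: sports equipment → 6% → $1.46
Side table $106.06: home furniture → 4.25% → $4.51
Pair of dumbbells (15 lb) $68.24: sports equipment → 6% → $4.09
Total tax = $1.46 + $4.51 + $4.09 = $10.06

$10.06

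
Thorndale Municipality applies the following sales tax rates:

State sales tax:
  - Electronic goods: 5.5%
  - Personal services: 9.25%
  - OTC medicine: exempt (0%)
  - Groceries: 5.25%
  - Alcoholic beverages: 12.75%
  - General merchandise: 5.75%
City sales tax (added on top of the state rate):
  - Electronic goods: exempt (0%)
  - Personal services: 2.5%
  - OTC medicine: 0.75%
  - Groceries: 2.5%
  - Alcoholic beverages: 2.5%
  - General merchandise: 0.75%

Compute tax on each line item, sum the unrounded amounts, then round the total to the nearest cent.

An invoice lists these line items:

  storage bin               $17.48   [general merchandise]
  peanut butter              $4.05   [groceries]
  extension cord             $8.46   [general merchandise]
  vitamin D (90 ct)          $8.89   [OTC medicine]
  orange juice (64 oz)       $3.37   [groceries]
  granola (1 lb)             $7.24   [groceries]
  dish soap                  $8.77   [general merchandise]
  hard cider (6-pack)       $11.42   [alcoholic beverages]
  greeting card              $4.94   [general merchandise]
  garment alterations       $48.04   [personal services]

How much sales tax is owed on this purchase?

Storage bin $17.48: general merchandise → 5.75% + 0.75% city = 6.5% → $1.1362
Peanut butter $4.05: groceries → 5.25% + 2.5% city = 7.75% → $0.313875
Extension cord $8.46: general merchandise → 5.75% + 0.75% city = 6.5% → $0.5499
Vitamin D (90 ct) $8.89: OTC medicine → 0% + 0.75% city = 0.75% → $0.066675
Orange juice (64 oz) $3.37: groceries → 5.25% + 2.5% city = 7.75% → $0.261175
Granola (1 lb) $7.24: groceries → 5.25% + 2.5% city = 7.75% → $0.5611
Dish soap $8.77: general merchandise → 5.75% + 0.75% city = 6.5% → $0.57005
Hard cider (6-pack) $11.42: alcoholic beverages → 12.75% + 2.5% city = 15.25% → $1.74155
Greeting card $4.94: general merchandise → 5.75% + 0.75% city = 6.5% → $0.3211
Garment alterations $48.04: personal services → 9.25% + 2.5% city = 11.75% → $5.6447
Unrounded tax sum = $11.166325 → $11.17

$11.17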